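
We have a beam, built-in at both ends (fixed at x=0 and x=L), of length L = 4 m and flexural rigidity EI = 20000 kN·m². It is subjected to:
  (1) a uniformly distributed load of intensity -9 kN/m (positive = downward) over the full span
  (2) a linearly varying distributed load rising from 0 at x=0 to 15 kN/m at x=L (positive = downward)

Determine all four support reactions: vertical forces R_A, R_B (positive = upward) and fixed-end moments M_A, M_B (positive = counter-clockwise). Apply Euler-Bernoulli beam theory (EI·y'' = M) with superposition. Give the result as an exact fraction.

R_A = -9 kN, M_A = -4 kN·m, R_B = 3 kN, M_B = 0 kN·m

Load 1 — uniform load w=-9 kN/m over full span:
  R_A = wL/2 = (-9)·4/2 = -18 kN
  M_A = wL²/12 = (-9)·4²/12 = -12 kN·m
  R_B = wL/2 = (-9)·4/2 = -18 kN
  M_B = -wL²/12 = -(-9)·4²/12 = 12 kN·m
Load 2 — triangular load w₀=15 kN/m (0→w₀ over full span):
  R_A = 3w₀L/20 = 3·15·4/20 = 9 kN
  M_A = w₀L²/30 = 15·4²/30 = 8 kN·m
  R_B = 7w₀L/20 = 7·15·4/20 = 21 kN
  M_B = -w₀L²/20 = -15·4²/20 = -12 kN·m
Superposition: R_A = -9 kN, M_A = -4 kN·m, R_B = 3 kN, M_B = 0 kN·m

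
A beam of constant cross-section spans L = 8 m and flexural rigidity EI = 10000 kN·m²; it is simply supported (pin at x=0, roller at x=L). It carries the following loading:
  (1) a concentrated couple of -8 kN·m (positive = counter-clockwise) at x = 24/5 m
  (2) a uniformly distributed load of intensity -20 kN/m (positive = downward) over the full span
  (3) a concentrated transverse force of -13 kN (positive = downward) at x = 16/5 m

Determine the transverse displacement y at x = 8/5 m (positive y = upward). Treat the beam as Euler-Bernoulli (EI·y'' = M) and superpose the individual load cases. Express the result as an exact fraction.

Load 1 — applied couple M₀=-8 kN·m at a=24/5 m (b=L-a=16/5):
  y_1 = (M₀x³/(6L)+C₁x)/EI  [x≤a] with C₁=M₀(3b²-L²)/(6L)=416/75 = ((-8)·(8/5)³/(6·8)+(416/75)·(8/5))/10000 = 64/78125 m
Load 2 — uniform load w=-20 kN/m over full span:
  y_2 = -wx(L³-2Lx²+x³)/(24EI) = -(-20)·(8/5)·(8³-2·8·(8/5)²+(8/5)³)/(24·10000) = 14848/234375 m
Load 3 — point force P=-13 kN at a=16/5 m (b=L-a=24/5):
  y_3 = -Pbx(L²-b²-x²)/(6LEI)  [x≤a] = -(-13)·(24/5)·(8/5)·(8²-(24/5)²-(8/5)²)/(6·8·10000) = 624/78125 m
Superposition: y = Σ y_i = 16912/234375 m ≈ 0.072158 m

y(8/5) = 16912/234375 m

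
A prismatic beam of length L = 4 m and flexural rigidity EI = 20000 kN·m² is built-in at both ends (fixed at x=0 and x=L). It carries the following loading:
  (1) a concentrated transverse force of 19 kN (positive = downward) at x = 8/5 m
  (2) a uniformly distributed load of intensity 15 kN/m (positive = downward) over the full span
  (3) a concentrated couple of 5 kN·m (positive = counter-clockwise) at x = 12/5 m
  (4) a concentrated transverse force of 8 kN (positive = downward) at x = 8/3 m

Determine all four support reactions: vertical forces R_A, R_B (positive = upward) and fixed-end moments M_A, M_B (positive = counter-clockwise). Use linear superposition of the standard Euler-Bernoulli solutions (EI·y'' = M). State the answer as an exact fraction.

Load 1 — point force P=19 kN at a=8/5 m (b=L-a=12/5):
  R_A = Pb²(3a+b)/L³ = 19·(12/5)²·(3·(8/5)+(12/5))/4³ = 1539/125 kN
  M_A = Pab²/L² = 19·(8/5)·(12/5)²/4² = 1368/125 kN·m
  R_B = Pa²(a+3b)/L³ = 19·(8/5)²·((8/5)+3·(12/5))/4³ = 836/125 kN
  M_B = -Pa²b/L² = -19·(8/5)²·(12/5)/4² = -912/125 kN·m
Load 2 — uniform load w=15 kN/m over full span:
  R_A = wL/2 = 15·4/2 = 30 kN
  M_A = wL²/12 = 15·4²/12 = 20 kN·m
  R_B = wL/2 = 15·4/2 = 30 kN
  M_B = -wL²/12 = -15·4²/12 = -20 kN·m
Load 3 — applied couple M₀=5 kN·m at a=12/5 m (b=L-a=8/5):
  R_A = 6M₀ab/L³ = 6·5·(12/5)·(8/5)/4³ = 9/5 kN
  M_A = M₀b(2a-b)/L² = 5·(8/5)·(2·(12/5)-(8/5))/4² = 8/5 kN·m
  R_B = -6M₀ab/L³ = -6·5·(12/5)·(8/5)/4³ = -9/5 kN
  M_B = M₀a(2b-a)/L² = 5·(12/5)·(2·(8/5)-(12/5))/4² = 3/5 kN·m
Load 4 — point force P=8 kN at a=8/3 m (b=L-a=4/3):
  R_A = Pb²(3a+b)/L³ = 8·(4/3)²·(3·(8/3)+(4/3))/4³ = 56/27 kN
  M_A = Pab²/L² = 8·(8/3)·(4/3)²/4² = 64/27 kN·m
  R_B = Pa²(a+3b)/L³ = 8·(8/3)²·((8/3)+3·(4/3))/4³ = 160/27 kN
  M_B = -Pa²b/L² = -8·(8/3)²·(4/3)/4² = -128/27 kN·m
Superposition: R_A = 155878/3375 kN, M_A = 117836/3375 kN·m, R_B = 137747/3375 kN, M_B = -106099/3375 kN·m

R_A = 155878/3375 kN, M_A = 117836/3375 kN·m, R_B = 137747/3375 kN, M_B = -106099/3375 kN·m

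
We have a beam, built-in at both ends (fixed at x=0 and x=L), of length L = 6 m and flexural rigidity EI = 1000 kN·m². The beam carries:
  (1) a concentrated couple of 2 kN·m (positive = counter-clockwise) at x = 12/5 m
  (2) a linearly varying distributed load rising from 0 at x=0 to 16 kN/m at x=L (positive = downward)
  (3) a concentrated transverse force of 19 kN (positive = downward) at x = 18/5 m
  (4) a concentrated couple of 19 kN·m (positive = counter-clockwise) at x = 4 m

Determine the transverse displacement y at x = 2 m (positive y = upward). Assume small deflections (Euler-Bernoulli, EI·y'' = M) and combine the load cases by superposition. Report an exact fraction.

y(2) = -67093/1687500 m

Load 1 — applied couple M₀=2 kN·m at a=12/5 m (b=L-a=18/5):
  y_1 = (R_Ax³/6 - M_Ax²/2)/EI  [x≤a] with R_A=12/25, M_A=6/25 = ((12/25)·2³/6 - (6/25)·2²/2)/1000 = 1/6250 m
Load 2 — triangular load w₀=16 kN/m (0→w₀ over full span):
  y_2 = -w₀x²(L-x)²(x+2L)/(120LEI) = -16·2²·(6-2)²·(2+2·6)/(120·6·1000) = -112/5625 m
Load 3 — point force P=19 kN at a=18/5 m (b=L-a=12/5):
  y_3 = -Pb²x²(3aL-(3a+b)x)/(6L³EI)  [x≤a] = -19·(12/5)²·2²·(3·(18/5)·6-(3·(18/5)+(12/5))·2)/(6·6³·1000) = -608/46875 m
Load 4 — applied couple M₀=19 kN·m at a=4 m (b=L-a=2):
  y_4 = (R_Ax³/6 - M_Ax²/2)/EI  [x≤a] with R_A=38/9, M_A=19/3 = ((38/9)·2³/6 - (19/3)·2²/2)/1000 = -19/2700 m
Superposition: y = Σ y_i = -67093/1687500 m ≈ -0.039759 m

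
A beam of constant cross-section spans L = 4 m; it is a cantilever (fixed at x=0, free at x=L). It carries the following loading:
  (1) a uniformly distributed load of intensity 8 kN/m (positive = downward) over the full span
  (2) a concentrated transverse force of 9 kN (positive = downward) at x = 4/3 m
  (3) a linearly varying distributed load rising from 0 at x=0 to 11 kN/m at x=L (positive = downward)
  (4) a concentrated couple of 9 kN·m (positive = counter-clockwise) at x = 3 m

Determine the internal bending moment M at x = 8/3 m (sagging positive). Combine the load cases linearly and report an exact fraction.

Load 1 — uniform load w=8 kN/m over full span:
  M_1 = -w(L-x)²/2 = -8·(4-(8/3))²/2 = -64/9 kN·m
Load 2 — point force P=9 kN at a=4/3 m (b=L-a=8/3):
  M_2 = 0  [x>a] = 0 kN·m
Load 3 — triangular load w₀=11 kN/m (0→w₀ over full span):
  M_3 = w₀Lx/2 - w₀L²/3 - w₀x³/(6L) = 11·4·(8/3)/2 - 11·4²/3 - 11·(8/3)³/(6·4) = -704/81 kN·m
Load 4 — applied couple M₀=9 kN·m at a=3 m (b=L-a=1):
  M_4 = M₀  [x≤a] = 9 = 9 kN·m
Superposition: M = Σ M_i = -551/81 kN·m ≈ -6.802469 kN·m

M(8/3) = -551/81 kN·m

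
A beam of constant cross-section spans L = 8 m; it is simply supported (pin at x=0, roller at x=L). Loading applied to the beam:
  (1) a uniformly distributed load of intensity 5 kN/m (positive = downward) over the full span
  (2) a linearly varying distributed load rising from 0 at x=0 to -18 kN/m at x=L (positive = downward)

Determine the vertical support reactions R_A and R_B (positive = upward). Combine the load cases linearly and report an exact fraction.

R_A = -4 kN, R_B = -28 kN

Load 1 — uniform load w=5 kN/m over full span:
  R_A = wL/2 = 5·8/2 = 20 kN
  R_B = wL/2 = 5·8/2 = 20 kN
Load 2 — triangular load w₀=-18 kN/m (0→w₀ over full span):
  R_A = w₀L/6 = (-18)·8/6 = -24 kN
  R_B = w₀L/3 = (-18)·8/3 = -48 kN
Superposition: R_A = -4 kN, R_B = -28 kN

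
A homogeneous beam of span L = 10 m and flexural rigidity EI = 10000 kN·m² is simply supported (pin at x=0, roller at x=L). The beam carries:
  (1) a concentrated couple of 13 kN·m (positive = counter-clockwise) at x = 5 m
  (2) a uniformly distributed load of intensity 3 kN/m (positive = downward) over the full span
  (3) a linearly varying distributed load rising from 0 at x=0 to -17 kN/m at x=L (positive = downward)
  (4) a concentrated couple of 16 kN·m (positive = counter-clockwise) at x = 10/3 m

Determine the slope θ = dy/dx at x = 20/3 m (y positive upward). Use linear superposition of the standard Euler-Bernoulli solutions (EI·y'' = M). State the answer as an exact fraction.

θ(20/3) = -20617/1944000 rad

Load 1 — applied couple M₀=13 kN·m at a=5 m (b=L-a=5):
  θ_1 = (M₀x²/(2L)-M₀(x-a)+C₁)/EI  [x>a] with C₁=M₀(3b²-L²)/(6L)=-65/12 = (13·(20/3)²/(2·10)-13·((20/3)-5)+(-65/12))/10000 = 13/72000 rad
Load 2 — uniform load w=3 kN/m over full span:
  θ_2 = -w(L³-6Lx²+4x³)/(24EI) = -3·(10³-6·10·(20/3)²+4·(20/3)³)/(24·10000) = 13/2160 rad
Load 3 — triangular load w₀=-17 kN/m (0→w₀ over full span):
  θ_3 = -w₀(7L⁴-30L²x²+15x⁴)/(360LEI) = -(-17)·(7·10⁴-30·10²·(20/3)²+15·(20/3)⁴)/(360·10·10000) = -1547/97200 rad
Load 4 — applied couple M₀=16 kN·m at a=10/3 m (b=L-a=20/3):
  θ_4 = (M₀x²/(2L)-M₀(x-a)+C₁)/EI  [x>a] with C₁=M₀(3b²-L²)/(6L)=80/9 = (16·(20/3)²/(2·10)-16·((20/3)-(10/3))+(80/9))/10000 = -1/1125 rad
Superposition: θ = Σ θ_i = -20617/1944000 rad ≈ -0.010605 rad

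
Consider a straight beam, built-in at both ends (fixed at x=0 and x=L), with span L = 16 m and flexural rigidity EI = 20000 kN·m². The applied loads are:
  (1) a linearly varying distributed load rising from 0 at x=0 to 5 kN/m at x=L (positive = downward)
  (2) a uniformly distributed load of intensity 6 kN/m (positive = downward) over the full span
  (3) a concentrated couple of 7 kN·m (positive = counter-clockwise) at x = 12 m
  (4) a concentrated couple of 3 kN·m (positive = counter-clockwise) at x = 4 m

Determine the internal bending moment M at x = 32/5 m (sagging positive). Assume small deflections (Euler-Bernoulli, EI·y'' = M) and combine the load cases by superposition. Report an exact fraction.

Load 1 — triangular load w₀=5 kN/m (0→w₀ over full span):
  M_1 = 3w₀Lx/20 - w₀L²/30 - w₀x³/(6L) = 3·5·16·(32/5)/20 - 5·16²/30 - 5·(32/5)³/(6·16) = 512/25 kN·m
Load 2 — uniform load w=6 kN/m over full span:
  M_2 = wLx/2 - wL²/12 - wx²/2 = 6·16·(32/5)/2 - 6·16²/12 - 6·(32/5)²/2 = 1408/25 kN·m
Load 3 — applied couple M₀=7 kN·m at a=12 m (b=L-a=4):
  M_3 = R_Ax - M_A  [x≤a] with R_A=63/128, M_A=35/16 = (63/128)·(32/5) - (35/16) = 77/80 kN·m
Load 4 — applied couple M₀=3 kN·m at a=4 m (b=L-a=12):
  M_4 = R_Ax - M_A - M₀  [x>a] with R_A=27/128, M_A=-9/16 = (27/128)·(32/5) - (-9/16) - 3 = -87/80 kN·m
Superposition: M = Σ M_i = 3067/40 kN·m ≈ 76.675000 kN·m

M(32/5) = 3067/40 kN·m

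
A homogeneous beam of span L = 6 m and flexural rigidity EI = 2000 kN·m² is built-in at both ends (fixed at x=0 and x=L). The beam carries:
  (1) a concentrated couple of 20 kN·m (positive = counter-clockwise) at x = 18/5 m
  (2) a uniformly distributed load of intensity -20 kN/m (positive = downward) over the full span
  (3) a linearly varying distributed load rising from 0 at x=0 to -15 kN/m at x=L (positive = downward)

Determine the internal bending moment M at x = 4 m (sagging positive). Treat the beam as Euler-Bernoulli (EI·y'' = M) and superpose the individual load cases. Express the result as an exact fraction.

M(4) = -548/15 kN·m

Load 1 — applied couple M₀=20 kN·m at a=18/5 m (b=L-a=12/5):
  M_1 = R_Ax - M_A - M₀  [x>a] with R_A=24/5, M_A=32/5 = (24/5)·4 - (32/5) - 20 = -36/5 kN·m
Load 2 — uniform load w=-20 kN/m over full span:
  M_2 = wLx/2 - wL²/12 - wx²/2 = (-20)·6·4/2 - (-20)·6²/12 - (-20)·4²/2 = -20 kN·m
Load 3 — triangular load w₀=-15 kN/m (0→w₀ over full span):
  M_3 = 3w₀Lx/20 - w₀L²/30 - w₀x³/(6L) = 3·(-15)·6·4/20 - (-15)·6²/30 - (-15)·4³/(6·6) = -28/3 kN·m
Superposition: M = Σ M_i = -548/15 kN·m ≈ -36.533333 kN·m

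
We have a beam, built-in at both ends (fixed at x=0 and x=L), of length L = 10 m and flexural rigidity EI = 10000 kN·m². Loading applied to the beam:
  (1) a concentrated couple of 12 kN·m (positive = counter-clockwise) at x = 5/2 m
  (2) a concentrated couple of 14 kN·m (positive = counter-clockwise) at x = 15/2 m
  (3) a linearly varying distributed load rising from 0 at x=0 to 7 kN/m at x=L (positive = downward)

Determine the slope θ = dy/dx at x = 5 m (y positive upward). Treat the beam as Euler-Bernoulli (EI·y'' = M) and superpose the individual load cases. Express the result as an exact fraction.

θ(5) = -37/48000 rad

Load 1 — applied couple M₀=12 kN·m at a=5/2 m (b=L-a=15/2):
  θ_1 = (R_Ax²/2 - M_Ax - M₀(x-a))/EI  [x>a] with R_A=27/20, M_A=-9/4 = ((27/20)·5²/2 - (-9/4)·5 - 12·(5-(5/2)))/10000 = -3/16000 rad
Load 2 — applied couple M₀=14 kN·m at a=15/2 m (b=L-a=5/2):
  θ_2 = (R_Ax²/2 - M_Ax)/EI  [x≤a] with R_A=63/40, M_A=35/8 = ((63/40)·5²/2 - (35/8)·5)/10000 = -7/32000 rad
Load 3 — triangular load w₀=7 kN/m (0→w₀ over full span):
  θ_3 = -w₀(2x(L-x)(L-2x)(x+2L)+x²(L-x)²)/(120LEI) = -7·(2·5·(10-5)·(10-2·5)·(5+2·10)+5²·(10-5)²)/(120·10·10000) = -7/19200 rad
Superposition: θ = Σ θ_i = -37/48000 rad ≈ -0.000771 rad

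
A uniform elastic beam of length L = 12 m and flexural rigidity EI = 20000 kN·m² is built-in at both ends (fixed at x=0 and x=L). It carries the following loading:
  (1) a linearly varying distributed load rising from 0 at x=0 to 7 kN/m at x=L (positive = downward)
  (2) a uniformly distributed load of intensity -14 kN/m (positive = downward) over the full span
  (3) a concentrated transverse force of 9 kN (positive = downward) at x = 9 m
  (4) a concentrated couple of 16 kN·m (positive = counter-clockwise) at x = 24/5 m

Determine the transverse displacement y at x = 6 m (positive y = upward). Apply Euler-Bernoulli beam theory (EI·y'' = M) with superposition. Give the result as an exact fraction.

Load 1 — triangular load w₀=7 kN/m (0→w₀ over full span):
  y_1 = -w₀x²(L-x)²(x+2L)/(120LEI) = -7·6²·(12-6)²·(6+2·12)/(120·12·20000) = -189/20000 m
Load 2 — uniform load w=-14 kN/m over full span:
  y_2 = -wx²(L-x)²/(24EI) = -(-14)·6²·(12-6)²/(24·20000) = 189/5000 m
Load 3 — point force P=9 kN at a=9 m (b=L-a=3):
  y_3 = -Pb²x²(3aL-(3a+b)x)/(6L³EI)  [x≤a] = -9·3²·6²·(3·9·12-(3·9+3)·6)/(6·12³·20000) = -81/40000 m
Load 4 — applied couple M₀=16 kN·m at a=24/5 m (b=L-a=36/5):
  y_4 = (R_Ax³/6 - M_Ax²/2 - M₀(x-a)²/2)/EI  [x>a] with R_A=48/25, M_A=48/25 = ((48/25)·6³/6 - (48/25)·6²/2 - 16·(6-(24/5))²/2)/20000 = 18/15625 m
Superposition: y = Σ y_i = 27477/1000000 m ≈ 0.027477 m

y(6) = 27477/1000000 m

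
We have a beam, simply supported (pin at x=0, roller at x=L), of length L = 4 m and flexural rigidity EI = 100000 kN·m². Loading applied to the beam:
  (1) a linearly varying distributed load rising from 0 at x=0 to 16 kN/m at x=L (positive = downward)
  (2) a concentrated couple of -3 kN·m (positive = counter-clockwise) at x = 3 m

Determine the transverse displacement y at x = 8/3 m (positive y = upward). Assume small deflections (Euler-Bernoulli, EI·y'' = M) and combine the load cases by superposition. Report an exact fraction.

Load 1 — triangular load w₀=16 kN/m (0→w₀ over full span):
  y_1 = -w₀x(7L⁴-10L²x²+3x⁴)/(360LEI) = -16·(8/3)·(7·4⁴-10·4²·(8/3)²+3·(8/3)⁴)/(360·4·100000) = -544/2278125 m
Load 2 — applied couple M₀=-3 kN·m at a=3 m (b=L-a=1):
  y_2 = (M₀x³/(6L)+C₁x)/EI  [x≤a] with C₁=M₀(3b²-L²)/(6L)=13/8 = ((-3)·(8/3)³/(6·4)+(13/8)·(8/3))/100000 = 53/2700000 m
Superposition: y = Σ y_i = -15977/72900000 m ≈ -0.000219 m

y(8/3) = -15977/72900000 m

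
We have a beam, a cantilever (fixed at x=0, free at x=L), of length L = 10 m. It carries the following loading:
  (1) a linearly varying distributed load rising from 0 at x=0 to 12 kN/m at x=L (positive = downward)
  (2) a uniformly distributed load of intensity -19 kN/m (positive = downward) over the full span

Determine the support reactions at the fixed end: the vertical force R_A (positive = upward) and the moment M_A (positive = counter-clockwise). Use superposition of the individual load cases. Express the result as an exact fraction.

R_A = -130 kN, M_A = -550 kN·m

Load 1 — triangular load w₀=12 kN/m (0→w₀ over full span):
  R_A = w₀L/2 = 12·10/2 = 60 kN
  M_A = w₀L²/3 = 12·10²/3 = 400 kN·m
Load 2 — uniform load w=-19 kN/m over full span:
  R_A = wL = (-19)·10 = -190 kN
  M_A = wL²/2 = (-19)·10²/2 = -950 kN·m
Superposition: R_A = -130 kN, M_A = -550 kN·m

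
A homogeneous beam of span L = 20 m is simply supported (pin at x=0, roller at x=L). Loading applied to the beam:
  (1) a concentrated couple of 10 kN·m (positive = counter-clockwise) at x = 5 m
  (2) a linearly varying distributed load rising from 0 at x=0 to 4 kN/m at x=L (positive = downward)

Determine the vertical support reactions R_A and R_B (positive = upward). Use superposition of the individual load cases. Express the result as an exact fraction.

R_A = 83/6 kN, R_B = 157/6 kN

Load 1 — applied couple M₀=10 kN·m at a=5 m (b=L-a=15):
  R_A = M₀/L = 10/20 = 1/2 kN
  R_B = -M₀/L = -10/20 = -1/2 kN
Load 2 — triangular load w₀=4 kN/m (0→w₀ over full span):
  R_A = w₀L/6 = 4·20/6 = 40/3 kN
  R_B = w₀L/3 = 4·20/3 = 80/3 kN
Superposition: R_A = 83/6 kN, R_B = 157/6 kN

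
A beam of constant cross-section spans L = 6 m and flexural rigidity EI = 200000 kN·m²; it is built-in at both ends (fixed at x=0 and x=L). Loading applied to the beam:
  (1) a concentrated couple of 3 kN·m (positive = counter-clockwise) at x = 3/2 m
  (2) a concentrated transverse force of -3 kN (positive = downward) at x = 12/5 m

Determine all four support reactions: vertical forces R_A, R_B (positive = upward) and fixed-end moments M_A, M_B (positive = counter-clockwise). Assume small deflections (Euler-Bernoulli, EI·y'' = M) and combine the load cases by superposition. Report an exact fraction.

Load 1 — applied couple M₀=3 kN·m at a=3/2 m (b=L-a=9/2):
  R_A = 6M₀ab/L³ = 6·3·(3/2)·(9/2)/6³ = 9/16 kN
  M_A = M₀b(2a-b)/L² = 3·(9/2)·(2·(3/2)-(9/2))/6² = -9/16 kN·m
  R_B = -6M₀ab/L³ = -6·3·(3/2)·(9/2)/6³ = -9/16 kN
  M_B = M₀a(2b-a)/L² = 3·(3/2)·(2·(9/2)-(3/2))/6² = 15/16 kN·m
Load 2 — point force P=-3 kN at a=12/5 m (b=L-a=18/5):
  R_A = Pb²(3a+b)/L³ = (-3)·(18/5)²·(3·(12/5)+(18/5))/6³ = -243/125 kN
  M_A = Pab²/L² = (-3)·(12/5)·(18/5)²/6² = -324/125 kN·m
  R_B = Pa²(a+3b)/L³ = (-3)·(12/5)²·((12/5)+3·(18/5))/6³ = -132/125 kN
  M_B = -Pa²b/L² = -(-3)·(12/5)²·(18/5)/6² = 216/125 kN·m
Superposition: R_A = -2763/2000 kN, M_A = -6309/2000 kN·m, R_B = -3237/2000 kN, M_B = 5331/2000 kN·m

R_A = -2763/2000 kN, M_A = -6309/2000 kN·m, R_B = -3237/2000 kN, M_B = 5331/2000 kN·m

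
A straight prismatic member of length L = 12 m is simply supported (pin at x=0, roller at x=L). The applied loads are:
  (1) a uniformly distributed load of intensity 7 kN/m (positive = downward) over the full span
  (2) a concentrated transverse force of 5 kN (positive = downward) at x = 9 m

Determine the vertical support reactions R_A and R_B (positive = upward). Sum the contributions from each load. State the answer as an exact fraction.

R_A = 173/4 kN, R_B = 183/4 kN

Load 1 — uniform load w=7 kN/m over full span:
  R_A = wL/2 = 7·12/2 = 42 kN
  R_B = wL/2 = 7·12/2 = 42 kN
Load 2 — point force P=5 kN at a=9 m (b=L-a=3):
  R_A = Pb/L = 5·3/12 = 5/4 kN
  R_B = Pa/L = 5·9/12 = 15/4 kN
Superposition: R_A = 173/4 kN, R_B = 183/4 kN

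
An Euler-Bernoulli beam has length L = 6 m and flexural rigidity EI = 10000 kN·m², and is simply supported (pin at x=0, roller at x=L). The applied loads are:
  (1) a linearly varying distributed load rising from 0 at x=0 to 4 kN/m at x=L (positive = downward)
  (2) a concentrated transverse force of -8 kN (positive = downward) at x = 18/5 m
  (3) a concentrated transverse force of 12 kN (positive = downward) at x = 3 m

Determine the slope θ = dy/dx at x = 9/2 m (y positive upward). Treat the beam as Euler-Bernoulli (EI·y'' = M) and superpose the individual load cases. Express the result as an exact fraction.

Load 1 — triangular load w₀=4 kN/m (0→w₀ over full span):
  θ_1 = -w₀(7L⁴-30L²x²+15x⁴)/(360LEI) = -4·(7·6⁴-30·6²·(9/2)²+15·(9/2)⁴)/(360·6·10000) = 3939/3200000 rad
Load 2 — point force P=-8 kN at a=18/5 m (b=L-a=12/5):
  θ_2 = -Pa(2L²-6Lx+3x²+a²)/(6LEI)  [x>a] = -(-8)·(18/5)·(2·6²-6·6·(9/2)+3·(9/2)²+(18/5)²)/(6·6·10000) = -1629/1250000 rad
Load 3 — point force P=12 kN at a=3 m (b=L-a=3):
  θ_3 = -Pa(2L²-6Lx+3x²+a²)/(6LEI)  [x>a] = -12·3·(2·6²-6·6·(9/2)+3·(9/2)²+3²)/(6·6·10000) = 81/40000 rad
Superposition: θ = Σ θ_i = 156219/80000000 rad ≈ 0.001953 rad

θ(9/2) = 156219/80000000 rad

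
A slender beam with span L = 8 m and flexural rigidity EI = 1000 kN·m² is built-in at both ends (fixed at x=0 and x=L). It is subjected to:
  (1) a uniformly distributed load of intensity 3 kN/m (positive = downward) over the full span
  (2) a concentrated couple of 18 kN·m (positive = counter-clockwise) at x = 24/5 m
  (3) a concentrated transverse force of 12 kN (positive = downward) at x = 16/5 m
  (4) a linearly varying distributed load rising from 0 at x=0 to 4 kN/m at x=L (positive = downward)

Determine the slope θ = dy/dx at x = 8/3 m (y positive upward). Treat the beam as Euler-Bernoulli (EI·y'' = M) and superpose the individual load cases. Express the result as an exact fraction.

θ(8/3) = -111172/3796875 rad

Load 1 — uniform load w=3 kN/m over full span:
  θ_1 = -wx(L-x)(L-2x)/(12EI) = -3·(8/3)·(8-(8/3))·(8-2·(8/3))/(12·1000) = -32/3375 rad
Load 2 — applied couple M₀=18 kN·m at a=24/5 m (b=L-a=16/5):
  θ_2 = (R_Ax²/2 - M_Ax)/EI  [x≤a] with R_A=81/25, M_A=144/25 = ((81/25)·(8/3)²/2 - (144/25)·(8/3))/1000 = -12/3125 rad
Load 3 — point force P=12 kN at a=16/5 m (b=L-a=24/5):
  θ_3 = -Pb²x(2aL-(3a+b)x)/(2L³EI)  [x≤a] = -12·(24/5)²·(8/3)·(2·(16/5)·8-(3·(16/5)+(24/5))·(8/3))/(2·8³·1000) = -144/15625 rad
Load 4 — triangular load w₀=4 kN/m (0→w₀ over full span):
  θ_4 = -w₀(2x(L-x)(L-2x)(x+2L)+x²(L-x)²)/(120LEI) = -4·(2·(8/3)·(8-(8/3))·(8-2·(8/3))·((8/3)+2·8)+(8/3)²·(8-(8/3))²)/(120·8·1000) = -1024/151875 rad
Superposition: θ = Σ θ_i = -111172/3796875 rad ≈ -0.029280 rad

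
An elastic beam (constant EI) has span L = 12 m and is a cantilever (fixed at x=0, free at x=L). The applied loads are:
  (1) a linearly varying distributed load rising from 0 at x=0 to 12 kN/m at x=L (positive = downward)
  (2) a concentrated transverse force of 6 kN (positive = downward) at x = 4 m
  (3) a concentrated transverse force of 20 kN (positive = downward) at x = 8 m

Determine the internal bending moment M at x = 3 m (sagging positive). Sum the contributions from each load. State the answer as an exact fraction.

Load 1 — triangular load w₀=12 kN/m (0→w₀ over full span):
  M_1 = w₀Lx/2 - w₀L²/3 - w₀x³/(6L) = 12·12·3/2 - 12·12²/3 - 12·3³/(6·12) = -729/2 kN·m
Load 2 — point force P=6 kN at a=4 m (b=L-a=8):
  M_2 = -P(a-x)  [x≤a] = -6·(4-3) = -6 kN·m
Load 3 — point force P=20 kN at a=8 m (b=L-a=4):
  M_3 = -P(a-x)  [x≤a] = -20·(8-3) = -100 kN·m
Superposition: M = Σ M_i = -941/2 kN·m ≈ -470.500000 kN·m

M(3) = -941/2 kN·m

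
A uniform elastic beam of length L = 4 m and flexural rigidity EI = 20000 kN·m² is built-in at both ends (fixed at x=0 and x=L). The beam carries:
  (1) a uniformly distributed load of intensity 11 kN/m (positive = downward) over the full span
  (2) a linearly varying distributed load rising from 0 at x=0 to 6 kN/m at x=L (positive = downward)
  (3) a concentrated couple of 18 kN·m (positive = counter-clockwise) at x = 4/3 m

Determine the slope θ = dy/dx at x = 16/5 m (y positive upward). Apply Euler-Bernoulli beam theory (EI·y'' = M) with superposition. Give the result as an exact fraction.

Load 1 — uniform load w=11 kN/m over full span:
  θ_1 = -wx(L-x)(L-2x)/(12EI) = -11·(16/5)·(4-(16/5))·(4-2·(16/5))/(12·20000) = 22/78125 rad
Load 2 — triangular load w₀=6 kN/m (0→w₀ over full span):
  θ_2 = -w₀(2x(L-x)(L-2x)(x+2L)+x²(L-x)²)/(120LEI) = -6·(2·(16/5)·(4-(16/5))·(4-2·(16/5))·((16/5)+2·4)+(16/5)²·(4-(16/5))²)/(120·4·20000) = 32/390625 rad
Load 3 — applied couple M₀=18 kN·m at a=4/3 m (b=L-a=8/3):
  θ_3 = (R_Ax²/2 - M_Ax - M₀(x-a))/EI  [x>a] with R_A=6, M_A=0 = (6·(16/5)²/2 - 0·(16/5) - 18·((16/5)-(4/3)))/20000 = -9/62500 rad
Superposition: θ = Σ θ_i = 343/1562500 rad ≈ 0.000220 rad

θ(16/5) = 343/1562500 rad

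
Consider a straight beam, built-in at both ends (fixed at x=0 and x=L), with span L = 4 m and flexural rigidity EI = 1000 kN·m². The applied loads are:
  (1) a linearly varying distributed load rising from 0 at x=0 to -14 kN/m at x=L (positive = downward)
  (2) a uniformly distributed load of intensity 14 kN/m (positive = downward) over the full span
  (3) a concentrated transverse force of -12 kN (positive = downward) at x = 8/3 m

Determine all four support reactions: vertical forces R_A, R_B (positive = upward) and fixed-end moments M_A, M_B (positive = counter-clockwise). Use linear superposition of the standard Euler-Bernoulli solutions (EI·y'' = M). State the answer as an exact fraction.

Load 1 — triangular load w₀=-14 kN/m (0→w₀ over full span):
  R_A = 3w₀L/20 = 3·(-14)·4/20 = -42/5 kN
  M_A = w₀L²/30 = (-14)·4²/30 = -112/15 kN·m
  R_B = 7w₀L/20 = 7·(-14)·4/20 = -98/5 kN
  M_B = -w₀L²/20 = -(-14)·4²/20 = 56/5 kN·m
Load 2 — uniform load w=14 kN/m over full span:
  R_A = wL/2 = 14·4/2 = 28 kN
  M_A = wL²/12 = 14·4²/12 = 56/3 kN·m
  R_B = wL/2 = 14·4/2 = 28 kN
  M_B = -wL²/12 = -14·4²/12 = -56/3 kN·m
Load 3 — point force P=-12 kN at a=8/3 m (b=L-a=4/3):
  R_A = Pb²(3a+b)/L³ = (-12)·(4/3)²·(3·(8/3)+(4/3))/4³ = -28/9 kN
  M_A = Pab²/L² = (-12)·(8/3)·(4/3)²/4² = -32/9 kN·m
  R_B = Pa²(a+3b)/L³ = (-12)·(8/3)²·((8/3)+3·(4/3))/4³ = -80/9 kN
  M_B = -Pa²b/L² = -(-12)·(8/3)²·(4/3)/4² = 64/9 kN·m
Superposition: R_A = 742/45 kN, M_A = 344/45 kN·m, R_B = -22/45 kN, M_B = -16/45 kN·m

R_A = 742/45 kN, M_A = 344/45 kN·m, R_B = -22/45 kN, M_B = -16/45 kN·m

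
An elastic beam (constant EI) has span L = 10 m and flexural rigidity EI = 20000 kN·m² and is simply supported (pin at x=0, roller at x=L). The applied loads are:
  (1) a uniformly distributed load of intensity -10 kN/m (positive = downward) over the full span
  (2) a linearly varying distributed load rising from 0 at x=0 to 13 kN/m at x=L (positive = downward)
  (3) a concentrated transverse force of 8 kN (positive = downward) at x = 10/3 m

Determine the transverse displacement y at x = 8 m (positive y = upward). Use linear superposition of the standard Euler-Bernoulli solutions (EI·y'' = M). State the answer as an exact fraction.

Load 1 — uniform load w=-10 kN/m over full span:
  y_1 = -wx(L³-2Lx²+x³)/(24EI) = -(-10)·8·(10³-2·10·8²+8³)/(24·20000) = 29/750 m
Load 2 — triangular load w₀=13 kN/m (0→w₀ over full span):
  y_2 = -w₀x(7L⁴-10L²x²+3x⁴)/(360LEI) = -13·8·(7·10⁴-10·10²·8²+3·8⁴)/(360·10·20000) = -1651/62500 m
Load 3 — point force P=8 kN at a=10/3 m (b=L-a=20/3):
  y_3 = -Pa(L-x)(2Lx-a²-x²)/(6LEI)  [x>a] = -8·(10/3)·(10-8)·(2·10·8-(10/3)²-8²)/(6·10·20000) = -191/50625 m
Superposition: y = Σ y_i = 42919/5062500 m ≈ 0.008478 m

y(8) = 42919/5062500 m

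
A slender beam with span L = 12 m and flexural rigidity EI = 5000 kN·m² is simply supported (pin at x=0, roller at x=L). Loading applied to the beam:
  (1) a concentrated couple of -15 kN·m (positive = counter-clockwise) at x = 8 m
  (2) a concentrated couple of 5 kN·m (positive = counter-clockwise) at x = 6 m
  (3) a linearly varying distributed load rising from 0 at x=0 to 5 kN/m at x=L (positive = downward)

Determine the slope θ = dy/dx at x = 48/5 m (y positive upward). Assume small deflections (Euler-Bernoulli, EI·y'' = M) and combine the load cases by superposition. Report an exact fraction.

Load 1 — applied couple M₀=-15 kN·m at a=8 m (b=L-a=4):
  θ_1 = (M₀x²/(2L)-M₀(x-a)+C₁)/EI  [x>a] with C₁=M₀(3b²-L²)/(6L)=20 = ((-15)·(48/5)²/(2·12)-(-15)·((48/5)-8)+20)/5000 = -17/6250 rad
Load 2 — applied couple M₀=5 kN·m at a=6 m (b=L-a=6):
  θ_2 = (M₀x²/(2L)-M₀(x-a)+C₁)/EI  [x>a] with C₁=M₀(3b²-L²)/(6L)=-5/2 = (5·(48/5)²/(2·12)-5·((48/5)-6)+(-5/2))/5000 = -13/50000 rad
Load 3 — triangular load w₀=5 kN/m (0→w₀ over full span):
  θ_3 = -w₀(7L⁴-30L²x²+15x⁴)/(360LEI) = -5·(7·12⁴-30·12²·(48/5)²+15·(48/5)⁴)/(360·12·5000) = 2271/78125 rad
Superposition: θ = Σ θ_i = 32611/1250000 rad ≈ 0.026089 rad

θ(48/5) = 32611/1250000 rad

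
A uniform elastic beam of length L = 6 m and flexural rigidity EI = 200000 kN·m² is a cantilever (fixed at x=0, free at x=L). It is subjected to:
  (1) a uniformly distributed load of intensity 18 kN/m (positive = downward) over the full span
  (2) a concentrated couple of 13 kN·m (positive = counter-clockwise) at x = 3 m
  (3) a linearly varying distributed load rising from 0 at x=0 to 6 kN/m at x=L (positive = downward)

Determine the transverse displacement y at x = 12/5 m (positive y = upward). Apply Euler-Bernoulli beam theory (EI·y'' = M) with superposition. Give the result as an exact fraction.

Load 1 — uniform load w=18 kN/m over full span:
  y_1 = -wx²(x²-4Lx+6L²)/(24EI) = -18·(12/5)²·((12/5)²-4·6·(12/5)+6·6²)/(24·200000) = -13851/3906250 m
Load 2 — applied couple M₀=13 kN·m at a=3 m (b=L-a=3):
  y_2 = M₀x²/(2EI)  [x≤a] = 13·(12/5)²/(2·200000) = 117/625000 m
Load 3 — triangular load w₀=6 kN/m (0→w₀ over full span):
  y_3 = (w₀Lx³/12-w₀L²x²/6-w₀x⁵/(120L))/EI = (6·6·(12/5)³/12-6·6²·(12/5)²/6-6·(12/5)⁵/(120·6))/200000 = -40662/48828125 m
Superposition: y = Σ y_i = -1637271/390625000 m ≈ -0.004191 m

y(12/5) = -1637271/390625000 m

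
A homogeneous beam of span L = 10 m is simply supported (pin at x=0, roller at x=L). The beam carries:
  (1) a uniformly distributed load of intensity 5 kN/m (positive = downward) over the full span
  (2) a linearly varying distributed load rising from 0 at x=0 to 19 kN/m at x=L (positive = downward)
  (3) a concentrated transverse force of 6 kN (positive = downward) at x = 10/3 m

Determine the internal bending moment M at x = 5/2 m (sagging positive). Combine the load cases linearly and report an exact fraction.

M(5/2) = 4195/32 kN·m

Load 1 — uniform load w=5 kN/m over full span:
  M_1 = wx(L-x)/2 = 5·(5/2)·(10-(5/2))/2 = 375/8 kN·m
Load 2 — triangular load w₀=19 kN/m (0→w₀ over full span):
  M_2 = w₀Lx/6 - w₀x³/(6L) = 19·10·(5/2)/6 - 19·(5/2)³/(6·10) = 2375/32 kN·m
Load 3 — point force P=6 kN at a=10/3 m (b=L-a=20/3):
  M_3 = Pbx/L  [x≤a] = 6·(20/3)·(5/2)/10 = 10 kN·m
Superposition: M = Σ M_i = 4195/32 kN·m ≈ 131.093750 kN·m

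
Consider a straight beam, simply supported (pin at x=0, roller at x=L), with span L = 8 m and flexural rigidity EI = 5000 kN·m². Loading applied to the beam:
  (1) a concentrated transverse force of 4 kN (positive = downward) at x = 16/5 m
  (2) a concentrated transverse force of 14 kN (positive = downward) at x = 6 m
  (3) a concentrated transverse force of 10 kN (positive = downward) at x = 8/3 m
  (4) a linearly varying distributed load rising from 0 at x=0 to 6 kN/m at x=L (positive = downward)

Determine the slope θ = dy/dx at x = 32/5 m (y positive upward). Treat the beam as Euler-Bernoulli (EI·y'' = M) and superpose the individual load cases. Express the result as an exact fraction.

Load 1 — point force P=4 kN at a=16/5 m (b=L-a=24/5):
  θ_1 = -Pa(2L²-6Lx+3x²+a²)/(6LEI)  [x>a] = -4·(16/5)·(2·8²-6·8·(32/5)+3·(32/5)²+(16/5)²)/(6·8·5000) = 192/78125 rad
Load 2 — point force P=14 kN at a=6 m (b=L-a=2):
  θ_2 = -Pa(2L²-6Lx+3x²+a²)/(6LEI)  [x>a] = -14·6·(2·8²-6·8·(32/5)+3·(32/5)²+6²)/(6·8·5000) = 889/125000 rad
Load 3 — point force P=10 kN at a=8/3 m (b=L-a=16/3):
  θ_3 = -Pa(2L²-6Lx+3x²+a²)/(6LEI)  [x>a] = -10·(8/3)·(2·8²-6·8·(32/5)+3·(32/5)²+(8/3)²)/(6·8·5000) = 1384/253125 rad
Load 4 — triangular load w₀=6 kN/m (0→w₀ over full span):
  θ_4 = -w₀(7L⁴-30L²x²+15x⁴)/(360LEI) = -6·(7·8⁴-30·8²·(32/5)²+15·(32/5)⁴)/(360·8·5000) = 12112/1171875 rad
Superposition: θ = Σ θ_i = 6422497/253125000 rad ≈ 0.025373 rad

θ(32/5) = 6422497/253125000 rad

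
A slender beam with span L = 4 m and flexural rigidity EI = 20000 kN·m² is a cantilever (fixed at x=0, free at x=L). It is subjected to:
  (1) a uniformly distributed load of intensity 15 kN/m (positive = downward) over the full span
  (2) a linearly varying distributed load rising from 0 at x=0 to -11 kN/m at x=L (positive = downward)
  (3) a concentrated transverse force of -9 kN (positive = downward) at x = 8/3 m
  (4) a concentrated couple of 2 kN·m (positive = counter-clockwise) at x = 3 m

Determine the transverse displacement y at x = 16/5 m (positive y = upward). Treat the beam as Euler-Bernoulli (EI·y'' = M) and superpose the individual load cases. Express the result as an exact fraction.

Load 1 — uniform load w=15 kN/m over full span:
  y_1 = -wx²(x²-4Lx+6L²)/(24EI) = -15·(16/5)²·((16/5)²-4·4·(16/5)+6·4²)/(24·20000) = -1376/78125 m
Load 2 — triangular load w₀=-11 kN/m (0→w₀ over full span):
  y_2 = (w₀Lx³/12-w₀L²x²/6-w₀x⁵/(120L))/EI = ((-11)·4·(16/5)³/12-(-11)·4²·(16/5)²/6-(-11)·(16/5)⁵/(120·4))/20000 = 275264/29296875 m
Load 3 — point force P=-9 kN at a=8/3 m (b=L-a=4/3):
  y_3 = -Pa²(3x-a)/(6EI)  [x>a] = -(-9)·(8/3)²·(3·(16/5)-(8/3))/(6·20000) = 104/28125 m
Load 4 — applied couple M₀=2 kN·m at a=3 m (b=L-a=1):
  y_4 = M₀a(2x-a)/(2EI)  [x>a] = 2·3·(2·(16/5)-3)/(2·20000) = 51/100000 m
Superposition: y = Σ y_i = -11276281/2812500000 m ≈ -0.004009 m

y(16/5) = -11276281/2812500000 m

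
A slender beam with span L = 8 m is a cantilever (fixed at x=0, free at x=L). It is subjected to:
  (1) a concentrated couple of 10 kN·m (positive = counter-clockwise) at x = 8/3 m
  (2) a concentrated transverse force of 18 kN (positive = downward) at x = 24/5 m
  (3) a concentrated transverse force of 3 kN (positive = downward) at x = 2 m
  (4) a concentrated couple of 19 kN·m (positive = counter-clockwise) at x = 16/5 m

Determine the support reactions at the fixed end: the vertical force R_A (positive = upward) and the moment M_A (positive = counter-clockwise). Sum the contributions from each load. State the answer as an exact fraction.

R_A = 21 kN, M_A = 317/5 kN·m

Load 1 — applied couple M₀=10 kN·m at a=8/3 m (b=L-a=16/3):
  R_A = 0 kN
  M_A = -M₀ = -10 kN·m
Load 2 — point force P=18 kN at a=24/5 m (b=L-a=16/5):
  R_A = P = 18 kN
  M_A = Pa = 18·(24/5) = 432/5 kN·m
Load 3 — point force P=3 kN at a=2 m (b=L-a=6):
  R_A = P = 3 kN
  M_A = Pa = 3·2 = 6 kN·m
Load 4 — applied couple M₀=19 kN·m at a=16/5 m (b=L-a=24/5):
  R_A = 0 kN
  M_A = -M₀ = -19 kN·m
Superposition: R_A = 21 kN, M_A = 317/5 kN·m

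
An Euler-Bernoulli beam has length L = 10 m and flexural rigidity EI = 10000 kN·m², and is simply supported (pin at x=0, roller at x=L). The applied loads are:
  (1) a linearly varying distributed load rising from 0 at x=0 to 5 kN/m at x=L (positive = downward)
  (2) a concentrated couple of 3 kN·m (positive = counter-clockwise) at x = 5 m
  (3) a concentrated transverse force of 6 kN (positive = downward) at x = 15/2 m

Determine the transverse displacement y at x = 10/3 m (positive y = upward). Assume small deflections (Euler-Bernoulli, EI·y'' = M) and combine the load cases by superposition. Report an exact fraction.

y(10/3) = -16121/466560 m

Load 1 — triangular load w₀=5 kN/m (0→w₀ over full span):
  y_1 = -w₀x(7L⁴-10L²x²+3x⁴)/(360LEI) = -5·(10/3)·(7·10⁴-10·10²·(10/3)²+3·(10/3)⁴)/(360·10·10000) = -20/729 m
Load 2 — applied couple M₀=3 kN·m at a=5 m (b=L-a=5):
  y_2 = (M₀x³/(6L)+C₁x)/EI  [x≤a] with C₁=M₀(3b²-L²)/(6L)=-5/4 = (3·(10/3)³/(6·10)+(-5/4)·(10/3))/10000 = -1/4320 m
Load 3 — point force P=6 kN at a=15/2 m (b=L-a=5/2):
  y_3 = -Pbx(L²-b²-x²)/(6LEI)  [x≤a] = -6·(5/2)·(10/3)·(10²-(5/2)²-(10/3)²)/(6·10·10000) = -119/17280 m
Superposition: y = Σ y_i = -16121/466560 m ≈ -0.034553 m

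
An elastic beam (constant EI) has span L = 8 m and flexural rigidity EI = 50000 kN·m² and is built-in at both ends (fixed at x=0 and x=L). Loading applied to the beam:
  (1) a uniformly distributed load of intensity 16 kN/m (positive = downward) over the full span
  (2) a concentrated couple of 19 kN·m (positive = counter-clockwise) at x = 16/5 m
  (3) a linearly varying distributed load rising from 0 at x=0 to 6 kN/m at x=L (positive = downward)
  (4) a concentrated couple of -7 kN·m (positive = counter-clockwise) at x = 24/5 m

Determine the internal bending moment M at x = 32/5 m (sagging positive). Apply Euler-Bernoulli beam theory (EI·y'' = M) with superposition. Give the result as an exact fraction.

Load 1 — uniform load w=16 kN/m over full span:
  M_1 = wLx/2 - wL²/12 - wx²/2 = 16·8·(32/5)/2 - 16·8²/12 - 16·(32/5)²/2 = -256/75 kN·m
Load 2 — applied couple M₀=19 kN·m at a=16/5 m (b=L-a=24/5):
  M_2 = R_Ax - M_A - M₀  [x>a] with R_A=171/50, M_A=57/25 = (171/50)·(32/5) - (57/25) - 19 = 76/125 kN·m
Load 3 — triangular load w₀=6 kN/m (0→w₀ over full span):
  M_3 = 3w₀Lx/20 - w₀L²/30 - w₀x³/(6L) = 3·6·8·(32/5)/20 - 6·8²/30 - 6·(32/5)³/(6·8) = 64/125 kN·m
Load 4 — applied couple M₀=-7 kN·m at a=24/5 m (b=L-a=16/5):
  M_4 = R_Ax - M_A - M₀  [x>a] with R_A=-63/50, M_A=-56/25 = (-63/50)·(32/5) - (-56/25) - (-7) = 147/125 kN·m
Superposition: M = Σ M_i = -419/375 kN·m ≈ -1.117333 kN·m

M(32/5) = -419/375 kN·m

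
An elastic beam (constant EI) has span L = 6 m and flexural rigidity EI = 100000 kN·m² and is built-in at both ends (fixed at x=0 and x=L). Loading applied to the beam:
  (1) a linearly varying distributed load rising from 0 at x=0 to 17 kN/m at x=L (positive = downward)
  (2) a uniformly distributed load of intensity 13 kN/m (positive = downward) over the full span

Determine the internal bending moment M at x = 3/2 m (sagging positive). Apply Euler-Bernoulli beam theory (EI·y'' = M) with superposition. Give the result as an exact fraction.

Load 1 — triangular load w₀=17 kN/m (0→w₀ over full span):
  M_1 = 3w₀Lx/20 - w₀L²/30 - w₀x³/(6L) = 3·17·6·(3/2)/20 - 17·6²/30 - 17·(3/2)³/(6·6) = 153/160 kN·m
Load 2 — uniform load w=13 kN/m over full span:
  M_2 = wLx/2 - wL²/12 - wx²/2 = 13·6·(3/2)/2 - 13·6²/12 - 13·(3/2)²/2 = 39/8 kN·m
Superposition: M = Σ M_i = 933/160 kN·m ≈ 5.831250 kN·m

M(3/2) = 933/160 kN·m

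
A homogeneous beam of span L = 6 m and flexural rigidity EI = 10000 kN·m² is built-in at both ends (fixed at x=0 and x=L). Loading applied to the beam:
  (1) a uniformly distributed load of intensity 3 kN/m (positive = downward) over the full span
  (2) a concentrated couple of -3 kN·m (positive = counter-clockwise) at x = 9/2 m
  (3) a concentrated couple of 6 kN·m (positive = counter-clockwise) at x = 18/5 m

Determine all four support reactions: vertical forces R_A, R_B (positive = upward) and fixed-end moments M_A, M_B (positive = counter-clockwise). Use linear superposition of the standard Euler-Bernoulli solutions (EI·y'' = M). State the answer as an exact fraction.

R_A = 3951/400 kN, M_A = 3993/400 kN·m, R_B = 3249/400 kN, M_B = -3087/400 kN·m

Load 1 — uniform load w=3 kN/m over full span:
  R_A = wL/2 = 3·6/2 = 9 kN
  M_A = wL²/12 = 3·6²/12 = 9 kN·m
  R_B = wL/2 = 3·6/2 = 9 kN
  M_B = -wL²/12 = -3·6²/12 = -9 kN·m
Load 2 — applied couple M₀=-3 kN·m at a=9/2 m (b=L-a=3/2):
  R_A = 6M₀ab/L³ = 6·(-3)·(9/2)·(3/2)/6³ = -9/16 kN
  M_A = M₀b(2a-b)/L² = (-3)·(3/2)·(2·(9/2)-(3/2))/6² = -15/16 kN·m
  R_B = -6M₀ab/L³ = -6·(-3)·(9/2)·(3/2)/6³ = 9/16 kN
  M_B = M₀a(2b-a)/L² = (-3)·(9/2)·(2·(3/2)-(9/2))/6² = 9/16 kN·m
Load 3 — applied couple M₀=6 kN·m at a=18/5 m (b=L-a=12/5):
  R_A = 6M₀ab/L³ = 6·6·(18/5)·(12/5)/6³ = 36/25 kN
  M_A = M₀b(2a-b)/L² = 6·(12/5)·(2·(18/5)-(12/5))/6² = 48/25 kN·m
  R_B = -6M₀ab/L³ = -6·6·(18/5)·(12/5)/6³ = -36/25 kN
  M_B = M₀a(2b-a)/L² = 6·(18/5)·(2·(12/5)-(18/5))/6² = 18/25 kN·m
Superposition: R_A = 3951/400 kN, M_A = 3993/400 kN·m, R_B = 3249/400 kN, M_B = -3087/400 kN·m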